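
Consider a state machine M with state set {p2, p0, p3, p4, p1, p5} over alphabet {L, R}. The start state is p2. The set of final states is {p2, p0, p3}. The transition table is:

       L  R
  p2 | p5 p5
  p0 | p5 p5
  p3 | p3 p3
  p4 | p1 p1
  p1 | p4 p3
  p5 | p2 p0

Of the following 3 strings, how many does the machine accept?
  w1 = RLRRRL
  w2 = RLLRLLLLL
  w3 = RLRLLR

2

w1:
  start at p2
  read 'R': p2 → p5
  read 'L': p5 → p2
  read 'R': p2 → p5
  read 'R': p5 → p0
  read 'R': p0 → p5
  read 'L': p5 → p2
  end p2, accepted
w2:
  start at p2
  read 'R': p2 → p5
  read 'L': p5 → p2
  read 'L': p2 → p5
  read 'R': p5 → p0
  read 'L': p0 → p5
  read 'L': p5 → p2
  read 'L': p2 → p5
  read 'L': p5 → p2
  read 'L': p2 → p5
  end p5, rejected
w3:
  start at p2
  read 'R': p2 → p5
  read 'L': p5 → p2
  read 'R': p2 → p5
  read 'L': p5 → p2
  read 'L': p2 → p5
  read 'R': p5 → p0
  end p0, accepted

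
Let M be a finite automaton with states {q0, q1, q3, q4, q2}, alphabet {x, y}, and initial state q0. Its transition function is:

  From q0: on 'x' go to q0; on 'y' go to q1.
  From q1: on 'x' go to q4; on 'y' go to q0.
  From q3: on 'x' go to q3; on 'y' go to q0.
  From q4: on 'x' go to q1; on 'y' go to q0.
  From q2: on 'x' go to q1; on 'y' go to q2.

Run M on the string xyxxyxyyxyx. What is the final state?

start at q0
read 'x': q0 → q0
read 'y': q0 → q1
read 'x': q1 → q4
read 'x': q4 → q1
read 'y': q1 → q0
read 'x': q0 → q0
read 'y': q0 → q1
read 'y': q1 → q0
read 'x': q0 → q0
read 'y': q0 → q1
read 'x': q1 → q4

q4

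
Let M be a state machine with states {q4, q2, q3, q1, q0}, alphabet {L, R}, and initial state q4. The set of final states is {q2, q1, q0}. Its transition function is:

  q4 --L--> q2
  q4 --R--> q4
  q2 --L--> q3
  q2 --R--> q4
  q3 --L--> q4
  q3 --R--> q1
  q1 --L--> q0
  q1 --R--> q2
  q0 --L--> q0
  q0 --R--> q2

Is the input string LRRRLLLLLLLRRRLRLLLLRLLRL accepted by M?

start at q4
read 'L': q4 → q2
read 'R': q2 → q4
read 'R': q4 → q4
read 'R': q4 → q4
read 'L': q4 → q2
read 'L': q2 → q3
read 'L': q3 → q4
read 'L': q4 → q2
read 'L': q2 → q3
read 'L': q3 → q4
read 'L': q4 → q2
read 'R': q2 → q4
read 'R': q4 → q4
read 'R': q4 → q4
read 'L': q4 → q2
read 'R': q2 → q4
read 'L': q4 → q2
read 'L': q2 → q3
read 'L': q3 → q4
read 'L': q4 → q2
read 'R': q2 → q4
read 'L': q4 → q2
read 'L': q2 → q3
read 'R': q3 → q1
read 'L': q1 → q0
End state q0 is accepting.

Yes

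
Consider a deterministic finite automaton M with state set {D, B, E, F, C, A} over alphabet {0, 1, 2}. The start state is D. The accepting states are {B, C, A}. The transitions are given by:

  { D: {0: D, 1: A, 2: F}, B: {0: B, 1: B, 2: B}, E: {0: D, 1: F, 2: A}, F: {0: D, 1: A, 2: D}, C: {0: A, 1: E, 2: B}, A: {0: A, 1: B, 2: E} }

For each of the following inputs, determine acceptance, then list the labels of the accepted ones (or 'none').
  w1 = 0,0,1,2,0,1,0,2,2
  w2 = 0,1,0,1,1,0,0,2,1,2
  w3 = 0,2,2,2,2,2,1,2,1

w1, w2

w1: Trace: D -0-> D -0-> D -1-> A -2-> E -0-> D -1-> A -0-> A -2-> E -2-> A  → end A, accepted
w2: Trace: D -0-> D -1-> A -0-> A -1-> B -1-> B -0-> B -0-> B -2-> B -1-> B -2-> B  → end B, accepted
w3: Trace: D -0-> D -2-> F -2-> D -2-> F -2-> D -2-> F -1-> A -2-> E -1-> F  → end F, rejected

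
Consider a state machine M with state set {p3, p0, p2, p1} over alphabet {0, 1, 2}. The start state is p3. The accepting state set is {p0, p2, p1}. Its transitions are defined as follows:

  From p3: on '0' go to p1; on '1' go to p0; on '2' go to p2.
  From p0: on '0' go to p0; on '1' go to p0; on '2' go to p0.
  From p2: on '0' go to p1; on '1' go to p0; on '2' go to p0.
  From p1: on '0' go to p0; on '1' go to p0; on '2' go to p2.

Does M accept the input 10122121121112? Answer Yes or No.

p3 → p0 → p0 → p0 → p0 → p0 → p0 → p0 → p0 → p0 → p0 → p0 → p0 → p0 → p0
End state p0 is accepting.

Yes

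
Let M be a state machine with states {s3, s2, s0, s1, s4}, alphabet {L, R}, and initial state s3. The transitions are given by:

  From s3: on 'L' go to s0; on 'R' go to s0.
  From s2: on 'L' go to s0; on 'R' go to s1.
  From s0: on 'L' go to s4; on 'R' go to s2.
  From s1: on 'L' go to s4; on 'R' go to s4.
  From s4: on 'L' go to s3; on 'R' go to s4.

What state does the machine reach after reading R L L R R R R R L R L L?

Trace: s3 -R-> s0 -L-> s4 -L-> s3 -R-> s0 -R-> s2 -R-> s1 -R-> s4 -R-> s4 -L-> s3 -R-> s0 -L-> s4 -L-> s3

s3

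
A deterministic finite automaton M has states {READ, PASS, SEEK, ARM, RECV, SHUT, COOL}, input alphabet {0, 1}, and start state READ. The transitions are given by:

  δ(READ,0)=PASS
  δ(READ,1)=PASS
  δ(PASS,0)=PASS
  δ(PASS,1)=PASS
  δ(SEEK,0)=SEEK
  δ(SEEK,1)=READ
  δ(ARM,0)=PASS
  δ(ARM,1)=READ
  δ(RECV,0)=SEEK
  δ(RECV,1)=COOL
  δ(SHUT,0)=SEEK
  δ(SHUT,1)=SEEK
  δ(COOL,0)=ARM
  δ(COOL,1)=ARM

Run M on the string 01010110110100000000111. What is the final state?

start at READ
read '0': READ → PASS
read '1': PASS → PASS
read '0': PASS → PASS
read '1': PASS → PASS
read '0': PASS → PASS
read '1': PASS → PASS
read '1': PASS → PASS
read '0': PASS → PASS
read '1': PASS → PASS
read '1': PASS → PASS
read '0': PASS → PASS
read '1': PASS → PASS
read '0': PASS → PASS
read '0': PASS → PASS
read '0': PASS → PASS
read '0': PASS → PASS
read '0': PASS → PASS
read '0': PASS → PASS
read '0': PASS → PASS
read '0': PASS → PASS
read '1': PASS → PASS
read '1': PASS → PASS
read '1': PASS → PASS

PASS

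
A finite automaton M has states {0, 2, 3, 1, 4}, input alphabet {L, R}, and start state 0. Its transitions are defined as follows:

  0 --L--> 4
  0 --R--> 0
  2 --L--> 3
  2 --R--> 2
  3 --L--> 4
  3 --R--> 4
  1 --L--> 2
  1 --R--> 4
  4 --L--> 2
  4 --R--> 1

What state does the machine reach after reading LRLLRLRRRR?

2

0 → 4 → 1 → 2 → 3 → 4 → 2 → 2 → 2 → 2 → 2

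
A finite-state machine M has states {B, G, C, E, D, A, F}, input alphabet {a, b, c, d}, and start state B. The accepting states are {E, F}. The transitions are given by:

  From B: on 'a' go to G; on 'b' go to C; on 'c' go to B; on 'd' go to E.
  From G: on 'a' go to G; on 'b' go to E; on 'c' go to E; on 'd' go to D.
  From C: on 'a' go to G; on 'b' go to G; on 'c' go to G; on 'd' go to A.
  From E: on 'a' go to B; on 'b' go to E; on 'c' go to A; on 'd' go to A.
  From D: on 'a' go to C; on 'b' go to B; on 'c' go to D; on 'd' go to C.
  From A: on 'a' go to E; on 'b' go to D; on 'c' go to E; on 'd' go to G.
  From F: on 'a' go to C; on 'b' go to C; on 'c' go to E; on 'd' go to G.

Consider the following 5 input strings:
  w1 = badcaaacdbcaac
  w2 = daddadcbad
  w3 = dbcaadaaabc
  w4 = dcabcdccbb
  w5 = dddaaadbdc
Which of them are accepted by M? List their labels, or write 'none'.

w1, w2

w1: Trace: B -b-> C -a-> G -d-> D -c-> D -a-> C -a-> G -a-> G -c-> E -d-> A -b-> D -c-> D -a-> C -a-> G -c-> E  → end E, accepted
w2: Trace: B -d-> E -a-> B -d-> E -d-> A -a-> E -d-> A -c-> E -b-> E -a-> B -d-> E  → end E, accepted
w3: Trace: B -d-> E -b-> E -c-> A -a-> E -a-> B -d-> E -a-> B -a-> G -a-> G -b-> E -c-> A  → end A, rejected
w4: Trace: B -d-> E -c-> A -a-> E -b-> E -c-> A -d-> G -c-> E -c-> A -b-> D -b-> B  → end B, rejected
w5: Trace: B -d-> E -d-> A -d-> G -a-> G -a-> G -a-> G -d-> D -b-> B -d-> E -c-> A  → end A, rejected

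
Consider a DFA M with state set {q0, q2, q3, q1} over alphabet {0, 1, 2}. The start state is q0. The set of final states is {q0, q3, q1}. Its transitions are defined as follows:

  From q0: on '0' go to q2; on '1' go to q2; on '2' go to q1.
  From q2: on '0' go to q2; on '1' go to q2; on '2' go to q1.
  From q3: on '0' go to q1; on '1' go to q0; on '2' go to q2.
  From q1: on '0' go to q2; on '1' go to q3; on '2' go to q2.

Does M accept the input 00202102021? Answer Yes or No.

q0 → q2 → q2 → q1 → q2 → q1 → q3 → q1 → q2 → q2 → q1 → q3
End state q3 is accepting.

Yes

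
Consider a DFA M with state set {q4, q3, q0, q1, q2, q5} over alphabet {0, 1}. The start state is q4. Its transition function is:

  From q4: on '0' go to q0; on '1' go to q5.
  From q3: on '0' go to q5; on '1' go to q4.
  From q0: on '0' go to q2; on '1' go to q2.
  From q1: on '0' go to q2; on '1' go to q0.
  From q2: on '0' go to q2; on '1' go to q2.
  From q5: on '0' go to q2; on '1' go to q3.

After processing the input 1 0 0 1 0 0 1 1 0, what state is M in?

q2

Trace: q4 -1-> q5 -0-> q2 -0-> q2 -1-> q2 -0-> q2 -0-> q2 -1-> q2 -1-> q2 -0-> q2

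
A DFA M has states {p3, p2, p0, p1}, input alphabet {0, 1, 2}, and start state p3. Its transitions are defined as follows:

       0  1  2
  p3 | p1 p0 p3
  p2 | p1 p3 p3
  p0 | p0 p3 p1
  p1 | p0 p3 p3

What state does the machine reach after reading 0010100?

Trace: p3 -0-> p1 -0-> p0 -1-> p3 -0-> p1 -1-> p3 -0-> p1 -0-> p0

p0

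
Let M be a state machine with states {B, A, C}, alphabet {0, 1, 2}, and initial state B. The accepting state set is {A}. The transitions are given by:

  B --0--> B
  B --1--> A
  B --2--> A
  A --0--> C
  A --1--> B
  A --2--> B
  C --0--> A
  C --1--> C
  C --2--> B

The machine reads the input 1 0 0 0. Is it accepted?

No

start at B
read '1': B → A
read '0': A → C
read '0': C → A
read '0': A → C
End state C is not accepting.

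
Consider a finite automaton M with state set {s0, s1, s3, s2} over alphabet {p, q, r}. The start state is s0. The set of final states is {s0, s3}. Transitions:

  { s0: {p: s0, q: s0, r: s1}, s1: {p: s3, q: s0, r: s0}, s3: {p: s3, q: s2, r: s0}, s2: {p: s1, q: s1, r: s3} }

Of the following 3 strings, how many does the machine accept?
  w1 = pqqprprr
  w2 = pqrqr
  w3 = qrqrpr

w1: s0 → s0 → s0 → s0 → s0 → s1 → s3 → s0 → s1  → end s1, rejected
w2: s0 → s0 → s0 → s1 → s0 → s1  → end s1, rejected
w3: s0 → s0 → s1 → s0 → s1 → s3 → s0  → end s0, accepted

1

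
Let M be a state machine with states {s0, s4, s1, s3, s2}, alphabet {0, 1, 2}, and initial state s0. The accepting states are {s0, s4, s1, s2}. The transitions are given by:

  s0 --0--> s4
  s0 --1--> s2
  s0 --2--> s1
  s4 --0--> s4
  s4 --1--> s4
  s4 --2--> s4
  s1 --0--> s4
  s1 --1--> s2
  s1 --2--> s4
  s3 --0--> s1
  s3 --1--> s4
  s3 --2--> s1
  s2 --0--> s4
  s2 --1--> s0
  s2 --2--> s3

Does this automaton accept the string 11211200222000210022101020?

Trace: s0 -1-> s2 -1-> s0 -2-> s1 -1-> s2 -1-> s0 -2-> s1 -0-> s4 -0-> s4 -2-> s4 -2-> s4 -2-> s4 -0-> s4 -0-> s4 -0-> s4 -2-> s4 -1-> s4 -0-> s4 -0-> s4 -2-> s4 -2-> s4 -1-> s4 -0-> s4 -1-> s4 -0-> s4 -2-> s4 -0-> s4
End state s4 is accepting.

Yes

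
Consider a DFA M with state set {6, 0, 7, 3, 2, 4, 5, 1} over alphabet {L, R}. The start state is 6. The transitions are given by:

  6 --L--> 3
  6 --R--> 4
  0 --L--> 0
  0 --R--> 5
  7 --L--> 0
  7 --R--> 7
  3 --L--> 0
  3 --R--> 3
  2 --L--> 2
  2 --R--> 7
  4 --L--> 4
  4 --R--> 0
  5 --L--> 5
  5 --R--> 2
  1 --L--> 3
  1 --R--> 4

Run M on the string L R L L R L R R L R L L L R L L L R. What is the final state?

Trace: 6 -L-> 3 -R-> 3 -L-> 0 -L-> 0 -R-> 5 -L-> 5 -R-> 2 -R-> 7 -L-> 0 -R-> 5 -L-> 5 -L-> 5 -L-> 5 -R-> 2 -L-> 2 -L-> 2 -L-> 2 -R-> 7

7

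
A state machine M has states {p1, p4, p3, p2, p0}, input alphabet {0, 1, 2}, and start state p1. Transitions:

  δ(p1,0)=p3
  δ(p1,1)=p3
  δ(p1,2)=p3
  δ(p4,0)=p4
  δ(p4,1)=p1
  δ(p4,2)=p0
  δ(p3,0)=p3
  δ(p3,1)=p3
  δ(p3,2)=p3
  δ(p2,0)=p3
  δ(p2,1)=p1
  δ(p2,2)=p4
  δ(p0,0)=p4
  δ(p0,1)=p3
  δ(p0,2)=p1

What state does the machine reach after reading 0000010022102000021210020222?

p3

Trace: p1 -0-> p3 -0-> p3 -0-> p3 -0-> p3 -0-> p3 -1-> p3 -0-> p3 -0-> p3 -2-> p3 -2-> p3 -1-> p3 -0-> p3 -2-> p3 -0-> p3 -0-> p3 -0-> p3 -0-> p3 -2-> p3 -1-> p3 -2-> p3 -1-> p3 -0-> p3 -0-> p3 -2-> p3 -0-> p3 -2-> p3 -2-> p3 -2-> p3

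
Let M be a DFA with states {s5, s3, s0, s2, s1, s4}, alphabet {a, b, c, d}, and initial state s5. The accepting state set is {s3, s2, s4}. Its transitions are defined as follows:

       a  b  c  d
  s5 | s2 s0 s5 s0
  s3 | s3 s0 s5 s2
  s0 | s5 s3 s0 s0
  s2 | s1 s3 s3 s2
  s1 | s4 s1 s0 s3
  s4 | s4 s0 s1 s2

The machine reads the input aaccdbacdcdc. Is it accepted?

start at s5
read 'a': s5 → s2
read 'a': s2 → s1
read 'c': s1 → s0
read 'c': s0 → s0
read 'd': s0 → s0
read 'b': s0 → s3
read 'a': s3 → s3
read 'c': s3 → s5
read 'd': s5 → s0
read 'c': s0 → s0
read 'd': s0 → s0
read 'c': s0 → s0
End state s0 is not accepting.

No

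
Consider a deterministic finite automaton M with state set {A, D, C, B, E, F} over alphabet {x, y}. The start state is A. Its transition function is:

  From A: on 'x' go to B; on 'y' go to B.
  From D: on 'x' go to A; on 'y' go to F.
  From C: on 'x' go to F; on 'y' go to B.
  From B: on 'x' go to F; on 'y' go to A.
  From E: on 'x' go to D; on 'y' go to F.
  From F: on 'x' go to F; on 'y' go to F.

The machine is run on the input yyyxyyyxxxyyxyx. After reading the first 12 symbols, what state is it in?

Trace: A -y-> B -y-> A -y-> B -x-> F -y-> F -y-> F -y-> F -x-> F -x-> F -x-> F -y-> F -y-> F
After 12 symbols: F.

F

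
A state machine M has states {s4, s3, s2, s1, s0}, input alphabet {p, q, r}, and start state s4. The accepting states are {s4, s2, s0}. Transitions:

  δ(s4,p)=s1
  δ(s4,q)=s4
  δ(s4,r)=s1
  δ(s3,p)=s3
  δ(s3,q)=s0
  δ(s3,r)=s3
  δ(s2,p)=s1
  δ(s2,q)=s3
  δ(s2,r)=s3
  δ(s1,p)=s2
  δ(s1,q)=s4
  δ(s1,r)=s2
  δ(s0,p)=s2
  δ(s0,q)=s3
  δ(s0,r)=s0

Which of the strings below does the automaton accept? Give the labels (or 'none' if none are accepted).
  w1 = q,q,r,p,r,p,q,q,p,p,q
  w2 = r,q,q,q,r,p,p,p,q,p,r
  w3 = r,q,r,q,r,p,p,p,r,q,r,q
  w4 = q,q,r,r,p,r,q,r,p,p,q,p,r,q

w1, w4

w1:
  start at s4
  read 'q': s4 → s4
  read 'q': s4 → s4
  read 'r': s4 → s1
  read 'p': s1 → s2
  read 'r': s2 → s3
  read 'p': s3 → s3
  read 'q': s3 → s0
  read 'q': s0 → s3
  read 'p': s3 → s3
  read 'p': s3 → s3
  read 'q': s3 → s0
  end s0, accepted
w2:
  start at s4
  read 'r': s4 → s1
  read 'q': s1 → s4
  read 'q': s4 → s4
  read 'q': s4 → s4
  read 'r': s4 → s1
  read 'p': s1 → s2
  read 'p': s2 → s1
  read 'p': s1 → s2
  read 'q': s2 → s3
  read 'p': s3 → s3
  read 'r': s3 → s3
  end s3, rejected
w3:
  start at s4
  read 'r': s4 → s1
  read 'q': s1 → s4
  read 'r': s4 → s1
  read 'q': s1 → s4
  read 'r': s4 → s1
  read 'p': s1 → s2
  read 'p': s2 → s1
  read 'p': s1 → s2
  read 'r': s2 → s3
  read 'q': s3 → s0
  read 'r': s0 → s0
  read 'q': s0 → s3
  end s3, rejected
w4:
  start at s4
  read 'q': s4 → s4
  read 'q': s4 → s4
  read 'r': s4 → s1
  read 'r': s1 → s2
  read 'p': s2 → s1
  read 'r': s1 → s2
  read 'q': s2 → s3
  read 'r': s3 → s3
  read 'p': s3 → s3
  read 'p': s3 → s3
  read 'q': s3 → s0
  read 'p': s0 → s2
  read 'r': s2 → s3
  read 'q': s3 → s0
  end s0, accepted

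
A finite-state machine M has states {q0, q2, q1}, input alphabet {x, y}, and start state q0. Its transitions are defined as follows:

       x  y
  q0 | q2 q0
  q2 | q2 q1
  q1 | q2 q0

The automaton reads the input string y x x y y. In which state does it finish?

q0

start at q0
read 'y': q0 → q0
read 'x': q0 → q2
read 'x': q2 → q2
read 'y': q2 → q1
read 'y': q1 → q0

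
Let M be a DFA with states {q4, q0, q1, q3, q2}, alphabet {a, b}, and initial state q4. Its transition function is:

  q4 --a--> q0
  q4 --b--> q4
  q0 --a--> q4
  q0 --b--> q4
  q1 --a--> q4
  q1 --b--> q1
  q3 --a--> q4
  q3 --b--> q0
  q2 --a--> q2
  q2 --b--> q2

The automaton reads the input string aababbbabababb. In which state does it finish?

q4 → q0 → q4 → q4 → q0 → q4 → q4 → q4 → q0 → q4 → q0 → q4 → q0 → q4 → q4

q4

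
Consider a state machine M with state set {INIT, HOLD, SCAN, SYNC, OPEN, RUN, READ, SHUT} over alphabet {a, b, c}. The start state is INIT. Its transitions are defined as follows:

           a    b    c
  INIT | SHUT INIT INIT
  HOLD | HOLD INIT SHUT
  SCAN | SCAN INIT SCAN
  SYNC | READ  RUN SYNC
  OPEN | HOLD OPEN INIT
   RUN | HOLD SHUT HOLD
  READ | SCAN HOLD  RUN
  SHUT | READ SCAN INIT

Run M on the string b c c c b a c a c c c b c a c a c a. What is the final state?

INIT → INIT → INIT → INIT → INIT → INIT → SHUT → INIT → SHUT → INIT → INIT → INIT → INIT → INIT → SHUT → INIT → SHUT → INIT → SHUT

SHUT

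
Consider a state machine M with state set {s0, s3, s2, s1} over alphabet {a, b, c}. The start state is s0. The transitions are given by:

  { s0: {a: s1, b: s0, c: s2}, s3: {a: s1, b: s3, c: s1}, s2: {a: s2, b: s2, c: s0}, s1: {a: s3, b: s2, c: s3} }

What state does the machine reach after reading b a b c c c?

s0 → s0 → s1 → s2 → s0 → s2 → s0

s0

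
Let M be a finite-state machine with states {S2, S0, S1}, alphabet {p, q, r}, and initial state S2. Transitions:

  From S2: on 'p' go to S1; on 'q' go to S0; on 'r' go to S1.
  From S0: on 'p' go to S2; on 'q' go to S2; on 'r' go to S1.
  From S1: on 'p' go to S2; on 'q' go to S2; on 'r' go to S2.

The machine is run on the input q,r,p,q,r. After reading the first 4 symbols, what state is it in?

start at S2
read 'q': S2 → S0
read 'r': S0 → S1
read 'p': S1 → S2
read 'q': S2 → S0
After 4 symbols: S0.

S0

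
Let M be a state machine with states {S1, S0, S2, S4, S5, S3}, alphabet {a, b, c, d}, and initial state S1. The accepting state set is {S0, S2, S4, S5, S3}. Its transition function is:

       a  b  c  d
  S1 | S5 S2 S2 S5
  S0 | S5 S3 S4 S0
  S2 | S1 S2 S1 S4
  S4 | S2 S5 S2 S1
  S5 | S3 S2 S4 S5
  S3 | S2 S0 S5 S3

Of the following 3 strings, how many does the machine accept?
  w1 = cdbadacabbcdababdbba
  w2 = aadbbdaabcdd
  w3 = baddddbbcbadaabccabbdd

1

w1: S1 → S2 → S4 → S5 → S3 → S3 → S2 → S1 → S5 → S2 → S2 → S1 → S5 → S3 → S0 → S5 → S2 → S4 → S5 → S2 → S1  → end S1, rejected
w2: S1 → S5 → S3 → S3 → S0 → S3 → S3 → S2 → S1 → S2 → S1 → S5 → S5  → end S5, accepted
w3: S1 → S2 → S1 → S5 → S5 → S5 → S5 → S2 → S2 → S1 → S2 → S1 → S5 → S3 → S2 → S2 → S1 → S2 → S1 → S2 → S2 → S4 → S1  → end S1, rejected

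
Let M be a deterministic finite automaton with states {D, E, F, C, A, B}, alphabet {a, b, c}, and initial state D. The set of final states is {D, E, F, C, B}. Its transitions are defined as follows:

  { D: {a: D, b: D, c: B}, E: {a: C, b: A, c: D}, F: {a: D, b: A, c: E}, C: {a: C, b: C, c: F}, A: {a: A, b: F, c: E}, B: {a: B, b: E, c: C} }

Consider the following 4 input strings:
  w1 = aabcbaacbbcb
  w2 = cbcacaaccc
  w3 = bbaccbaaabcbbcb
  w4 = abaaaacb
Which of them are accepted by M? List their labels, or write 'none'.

w1: Trace: D -a-> D -a-> D -b-> D -c-> B -b-> E -a-> C -a-> C -c-> F -b-> A -b-> F -c-> E -b-> A  → end A, rejected
w2: Trace: D -c-> B -b-> E -c-> D -a-> D -c-> B -a-> B -a-> B -c-> C -c-> F -c-> E  → end E, accepted
w3: Trace: D -b-> D -b-> D -a-> D -c-> B -c-> C -b-> C -a-> C -a-> C -a-> C -b-> C -c-> F -b-> A -b-> F -c-> E -b-> A  → end A, rejected
w4: Trace: D -a-> D -b-> D -a-> D -a-> D -a-> D -a-> D -c-> B -b-> E  → end E, accepted

w2, w4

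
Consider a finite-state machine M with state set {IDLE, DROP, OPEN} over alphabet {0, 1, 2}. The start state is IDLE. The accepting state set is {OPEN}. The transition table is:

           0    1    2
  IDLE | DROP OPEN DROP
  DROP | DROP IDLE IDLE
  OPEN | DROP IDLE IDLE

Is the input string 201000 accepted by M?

start at IDLE
read '2': IDLE → DROP
read '0': DROP → DROP
read '1': DROP → IDLE
read '0': IDLE → DROP
read '0': DROP → DROP
read '0': DROP → DROP
End state DROP is not accepting.

No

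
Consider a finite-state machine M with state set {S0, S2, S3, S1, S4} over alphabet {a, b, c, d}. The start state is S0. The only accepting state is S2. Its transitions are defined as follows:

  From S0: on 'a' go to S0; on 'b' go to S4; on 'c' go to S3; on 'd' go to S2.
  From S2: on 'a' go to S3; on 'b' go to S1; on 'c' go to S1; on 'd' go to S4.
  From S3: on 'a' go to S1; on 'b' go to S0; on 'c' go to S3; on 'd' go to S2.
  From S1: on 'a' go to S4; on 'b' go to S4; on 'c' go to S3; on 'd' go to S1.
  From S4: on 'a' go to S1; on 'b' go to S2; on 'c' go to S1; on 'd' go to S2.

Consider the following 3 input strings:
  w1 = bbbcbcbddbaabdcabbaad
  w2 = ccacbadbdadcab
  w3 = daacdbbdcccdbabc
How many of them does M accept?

w1: S0 → S4 → S2 → S1 → S3 → S0 → S3 → S0 → S2 → S4 → S2 → S3 → S1 → S4 → S2 → S1 → S4 → S2 → S1 → S4 → S1 → S1  → end S1, rejected
w2: S0 → S3 → S3 → S1 → S3 → S0 → S0 → S2 → S1 → S1 → S4 → S2 → S1 → S4 → S2  → end S2, accepted
w3: S0 → S2 → S3 → S1 → S3 → S2 → S1 → S4 → S2 → S1 → S3 → S3 → S2 → S1 → S4 → S2 → S1  → end S1, rejected

1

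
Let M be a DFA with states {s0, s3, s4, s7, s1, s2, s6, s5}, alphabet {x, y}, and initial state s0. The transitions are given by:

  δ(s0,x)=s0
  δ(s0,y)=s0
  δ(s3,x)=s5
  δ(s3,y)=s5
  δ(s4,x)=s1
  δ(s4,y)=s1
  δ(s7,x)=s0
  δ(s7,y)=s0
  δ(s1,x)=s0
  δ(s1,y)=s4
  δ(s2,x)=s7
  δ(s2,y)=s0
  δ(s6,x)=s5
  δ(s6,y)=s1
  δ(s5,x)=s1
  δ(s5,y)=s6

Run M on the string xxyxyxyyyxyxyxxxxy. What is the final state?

s0

Trace: s0 -x-> s0 -x-> s0 -y-> s0 -x-> s0 -y-> s0 -x-> s0 -y-> s0 -y-> s0 -y-> s0 -x-> s0 -y-> s0 -x-> s0 -y-> s0 -x-> s0 -x-> s0 -x-> s0 -x-> s0 -y-> s0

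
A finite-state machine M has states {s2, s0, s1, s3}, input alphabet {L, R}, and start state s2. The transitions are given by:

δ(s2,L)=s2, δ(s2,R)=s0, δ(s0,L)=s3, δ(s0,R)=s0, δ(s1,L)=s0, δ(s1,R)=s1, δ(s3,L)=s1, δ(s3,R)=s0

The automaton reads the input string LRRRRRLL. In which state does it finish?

s1

Trace: s2 -L-> s2 -R-> s0 -R-> s0 -R-> s0 -R-> s0 -R-> s0 -L-> s3 -L-> s1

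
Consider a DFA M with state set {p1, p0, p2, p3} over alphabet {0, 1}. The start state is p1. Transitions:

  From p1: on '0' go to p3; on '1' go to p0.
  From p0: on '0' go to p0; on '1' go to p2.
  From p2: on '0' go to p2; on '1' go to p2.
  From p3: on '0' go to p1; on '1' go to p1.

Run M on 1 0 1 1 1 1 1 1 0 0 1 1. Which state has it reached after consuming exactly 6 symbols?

p2

Trace: p1 -1-> p0 -0-> p0 -1-> p2 -1-> p2 -1-> p2 -1-> p2
After 6 symbols: p2.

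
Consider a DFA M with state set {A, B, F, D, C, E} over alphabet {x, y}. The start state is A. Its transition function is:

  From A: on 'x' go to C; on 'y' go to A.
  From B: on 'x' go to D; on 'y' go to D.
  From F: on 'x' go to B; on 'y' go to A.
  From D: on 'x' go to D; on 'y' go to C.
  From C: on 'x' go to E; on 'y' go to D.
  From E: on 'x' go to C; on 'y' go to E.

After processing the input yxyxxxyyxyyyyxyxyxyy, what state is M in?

start at A
read 'y': A → A
read 'x': A → C
read 'y': C → D
read 'x': D → D
read 'x': D → D
read 'x': D → D
read 'y': D → C
read 'y': C → D
read 'x': D → D
read 'y': D → C
read 'y': C → D
read 'y': D → C
read 'y': C → D
read 'x': D → D
read 'y': D → C
read 'x': C → E
read 'y': E → E
read 'x': E → C
read 'y': C → D
read 'y': D → C

C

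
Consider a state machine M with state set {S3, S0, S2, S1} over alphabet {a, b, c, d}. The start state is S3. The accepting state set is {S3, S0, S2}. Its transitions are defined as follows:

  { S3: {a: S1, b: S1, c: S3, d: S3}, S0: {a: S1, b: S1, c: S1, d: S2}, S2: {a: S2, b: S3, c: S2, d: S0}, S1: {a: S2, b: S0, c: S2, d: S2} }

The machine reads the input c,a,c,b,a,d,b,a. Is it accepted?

No

S3 → S3 → S1 → S2 → S3 → S1 → S2 → S3 → S1
End state S1 is not accepting.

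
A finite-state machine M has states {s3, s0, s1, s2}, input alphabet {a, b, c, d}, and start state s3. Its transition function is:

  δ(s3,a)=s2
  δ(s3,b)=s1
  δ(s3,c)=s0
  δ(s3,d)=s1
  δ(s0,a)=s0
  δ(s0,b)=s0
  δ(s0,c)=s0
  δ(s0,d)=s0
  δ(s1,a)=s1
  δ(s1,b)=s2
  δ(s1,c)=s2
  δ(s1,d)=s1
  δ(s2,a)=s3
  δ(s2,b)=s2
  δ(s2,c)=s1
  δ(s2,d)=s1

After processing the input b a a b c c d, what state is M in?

s1

start at s3
read 'b': s3 → s1
read 'a': s1 → s1
read 'a': s1 → s1
read 'b': s1 → s2
read 'c': s2 → s1
read 'c': s1 → s2
read 'd': s2 → s1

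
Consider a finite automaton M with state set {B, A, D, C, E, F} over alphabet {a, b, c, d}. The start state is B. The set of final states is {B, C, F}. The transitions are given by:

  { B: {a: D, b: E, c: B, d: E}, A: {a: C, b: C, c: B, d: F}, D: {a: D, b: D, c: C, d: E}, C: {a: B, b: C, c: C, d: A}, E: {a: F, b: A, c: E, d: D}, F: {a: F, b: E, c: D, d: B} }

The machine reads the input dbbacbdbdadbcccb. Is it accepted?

No

Trace: B -d-> E -b-> A -b-> C -a-> B -c-> B -b-> E -d-> D -b-> D -d-> E -a-> F -d-> B -b-> E -c-> E -c-> E -c-> E -b-> A
End state A is not accepting.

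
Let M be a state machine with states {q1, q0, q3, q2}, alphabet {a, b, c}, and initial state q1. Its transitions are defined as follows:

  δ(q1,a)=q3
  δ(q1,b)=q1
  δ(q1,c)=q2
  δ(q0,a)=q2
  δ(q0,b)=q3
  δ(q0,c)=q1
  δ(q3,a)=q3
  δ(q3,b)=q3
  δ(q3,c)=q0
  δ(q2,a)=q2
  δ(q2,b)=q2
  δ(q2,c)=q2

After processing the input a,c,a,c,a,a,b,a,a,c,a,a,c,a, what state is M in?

q2

Trace: q1 -a-> q3 -c-> q0 -a-> q2 -c-> q2 -a-> q2 -a-> q2 -b-> q2 -a-> q2 -a-> q2 -c-> q2 -a-> q2 -a-> q2 -c-> q2 -a-> q2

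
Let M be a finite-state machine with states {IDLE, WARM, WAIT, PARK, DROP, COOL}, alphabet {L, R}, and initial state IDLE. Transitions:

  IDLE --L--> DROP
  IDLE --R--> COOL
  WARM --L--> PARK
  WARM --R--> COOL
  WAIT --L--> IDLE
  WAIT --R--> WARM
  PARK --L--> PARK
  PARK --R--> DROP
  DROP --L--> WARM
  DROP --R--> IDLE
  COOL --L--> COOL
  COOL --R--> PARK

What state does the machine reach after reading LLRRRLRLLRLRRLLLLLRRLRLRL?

Trace: IDLE -L-> DROP -L-> WARM -R-> COOL -R-> PARK -R-> DROP -L-> WARM -R-> COOL -L-> COOL -L-> COOL -R-> PARK -L-> PARK -R-> DROP -R-> IDLE -L-> DROP -L-> WARM -L-> PARK -L-> PARK -L-> PARK -R-> DROP -R-> IDLE -L-> DROP -R-> IDLE -L-> DROP -R-> IDLE -L-> DROP

DROP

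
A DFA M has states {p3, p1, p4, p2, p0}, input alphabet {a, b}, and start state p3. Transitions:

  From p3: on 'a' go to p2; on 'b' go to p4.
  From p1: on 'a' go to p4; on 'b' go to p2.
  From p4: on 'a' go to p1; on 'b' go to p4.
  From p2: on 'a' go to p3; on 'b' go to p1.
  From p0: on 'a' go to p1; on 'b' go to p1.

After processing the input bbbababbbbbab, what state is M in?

p3 → p4 → p4 → p4 → p1 → p2 → p3 → p4 → p4 → p4 → p4 → p4 → p1 → p2

p2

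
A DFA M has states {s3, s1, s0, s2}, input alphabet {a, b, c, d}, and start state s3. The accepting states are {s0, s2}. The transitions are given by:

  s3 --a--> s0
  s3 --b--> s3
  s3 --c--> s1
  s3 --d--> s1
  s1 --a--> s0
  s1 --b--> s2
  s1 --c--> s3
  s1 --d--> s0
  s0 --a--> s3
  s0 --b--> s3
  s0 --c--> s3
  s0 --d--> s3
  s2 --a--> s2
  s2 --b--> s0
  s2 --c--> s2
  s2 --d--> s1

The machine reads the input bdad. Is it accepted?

No

start at s3
read 'b': s3 → s3
read 'd': s3 → s1
read 'a': s1 → s0
read 'd': s0 → s3
End state s3 is not accepting.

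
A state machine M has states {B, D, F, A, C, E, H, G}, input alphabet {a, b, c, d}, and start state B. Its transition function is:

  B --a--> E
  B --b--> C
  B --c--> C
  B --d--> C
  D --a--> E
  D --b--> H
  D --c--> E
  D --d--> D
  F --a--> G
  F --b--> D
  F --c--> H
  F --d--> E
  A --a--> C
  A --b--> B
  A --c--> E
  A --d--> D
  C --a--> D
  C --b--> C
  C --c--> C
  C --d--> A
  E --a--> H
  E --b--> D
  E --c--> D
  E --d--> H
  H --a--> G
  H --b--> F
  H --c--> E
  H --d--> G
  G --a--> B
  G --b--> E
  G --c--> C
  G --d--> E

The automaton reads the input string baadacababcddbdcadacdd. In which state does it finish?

D

start at B
read 'b': B → C
read 'a': C → D
read 'a': D → E
read 'd': E → H
read 'a': H → G
read 'c': G → C
read 'a': C → D
read 'b': D → H
read 'a': H → G
read 'b': G → E
read 'c': E → D
read 'd': D → D
read 'd': D → D
read 'b': D → H
read 'd': H → G
read 'c': G → C
read 'a': C → D
read 'd': D → D
read 'a': D → E
read 'c': E → D
read 'd': D → D
read 'd': D → D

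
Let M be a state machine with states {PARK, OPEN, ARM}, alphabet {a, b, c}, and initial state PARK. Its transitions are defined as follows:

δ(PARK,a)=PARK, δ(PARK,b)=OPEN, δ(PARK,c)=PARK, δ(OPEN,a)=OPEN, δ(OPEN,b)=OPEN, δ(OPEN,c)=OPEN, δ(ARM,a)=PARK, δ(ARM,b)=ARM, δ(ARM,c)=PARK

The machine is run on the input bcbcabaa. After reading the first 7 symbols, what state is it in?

Trace: PARK -b-> OPEN -c-> OPEN -b-> OPEN -c-> OPEN -a-> OPEN -b-> OPEN -a-> OPEN
After 7 symbols: OPEN.

OPEN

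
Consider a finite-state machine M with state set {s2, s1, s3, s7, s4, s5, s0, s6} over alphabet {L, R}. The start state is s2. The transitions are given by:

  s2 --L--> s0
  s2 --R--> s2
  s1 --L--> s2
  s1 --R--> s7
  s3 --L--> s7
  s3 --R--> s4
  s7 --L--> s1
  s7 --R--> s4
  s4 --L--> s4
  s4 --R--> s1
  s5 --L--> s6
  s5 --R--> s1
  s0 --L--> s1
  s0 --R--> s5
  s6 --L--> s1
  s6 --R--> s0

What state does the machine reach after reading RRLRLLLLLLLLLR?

s2 → s2 → s2 → s0 → s5 → s6 → s1 → s2 → s0 → s1 → s2 → s0 → s1 → s2 → s2

s2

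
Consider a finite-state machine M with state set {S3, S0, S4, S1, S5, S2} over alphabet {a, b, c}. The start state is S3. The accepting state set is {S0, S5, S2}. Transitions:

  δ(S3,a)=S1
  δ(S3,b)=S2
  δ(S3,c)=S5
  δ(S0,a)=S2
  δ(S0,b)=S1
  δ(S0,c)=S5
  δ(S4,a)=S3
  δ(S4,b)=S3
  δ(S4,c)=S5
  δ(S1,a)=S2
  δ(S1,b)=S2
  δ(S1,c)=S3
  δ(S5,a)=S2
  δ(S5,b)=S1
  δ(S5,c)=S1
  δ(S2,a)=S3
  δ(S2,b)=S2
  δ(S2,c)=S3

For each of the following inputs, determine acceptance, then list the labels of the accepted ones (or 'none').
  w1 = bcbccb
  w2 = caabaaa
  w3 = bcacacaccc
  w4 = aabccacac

w2

w1: Trace: S3 -b-> S2 -c-> S3 -b-> S2 -c-> S3 -c-> S5 -b-> S1  → end S1, rejected
w2: Trace: S3 -c-> S5 -a-> S2 -a-> S3 -b-> S2 -a-> S3 -a-> S1 -a-> S2  → end S2, accepted
w3: Trace: S3 -b-> S2 -c-> S3 -a-> S1 -c-> S3 -a-> S1 -c-> S3 -a-> S1 -c-> S3 -c-> S5 -c-> S1  → end S1, rejected
w4: Trace: S3 -a-> S1 -a-> S2 -b-> S2 -c-> S3 -c-> S5 -a-> S2 -c-> S3 -a-> S1 -c-> S3  → end S3, rejected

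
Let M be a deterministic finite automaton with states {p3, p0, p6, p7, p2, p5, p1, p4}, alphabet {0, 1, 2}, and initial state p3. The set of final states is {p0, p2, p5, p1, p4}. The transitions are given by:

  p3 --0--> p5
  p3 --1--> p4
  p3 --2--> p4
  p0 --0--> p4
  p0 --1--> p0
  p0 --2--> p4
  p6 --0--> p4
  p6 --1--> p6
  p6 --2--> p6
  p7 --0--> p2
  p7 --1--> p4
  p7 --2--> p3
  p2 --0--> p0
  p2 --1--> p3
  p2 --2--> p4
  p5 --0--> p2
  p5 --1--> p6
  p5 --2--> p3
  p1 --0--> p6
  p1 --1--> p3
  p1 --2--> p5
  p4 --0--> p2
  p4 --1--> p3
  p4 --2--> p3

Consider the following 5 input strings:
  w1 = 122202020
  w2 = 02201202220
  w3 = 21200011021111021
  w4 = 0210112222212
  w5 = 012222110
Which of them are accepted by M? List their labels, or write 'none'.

w1, w2, w5

w1: Trace: p3 -1-> p4 -2-> p3 -2-> p4 -2-> p3 -0-> p5 -2-> p3 -0-> p5 -2-> p3 -0-> p5  → end p5, accepted
w2: Trace: p3 -0-> p5 -2-> p3 -2-> p4 -0-> p2 -1-> p3 -2-> p4 -0-> p2 -2-> p4 -2-> p3 -2-> p4 -0-> p2  → end p2, accepted
w3: Trace: p3 -2-> p4 -1-> p3 -2-> p4 -0-> p2 -0-> p0 -0-> p4 -1-> p3 -1-> p4 -0-> p2 -2-> p4 -1-> p3 -1-> p4 -1-> p3 -1-> p4 -0-> p2 -2-> p4 -1-> p3  → end p3, rejected
w4: Trace: p3 -0-> p5 -2-> p3 -1-> p4 -0-> p2 -1-> p3 -1-> p4 -2-> p3 -2-> p4 -2-> p3 -2-> p4 -2-> p3 -1-> p4 -2-> p3  → end p3, rejected
w5: Trace: p3 -0-> p5 -1-> p6 -2-> p6 -2-> p6 -2-> p6 -2-> p6 -1-> p6 -1-> p6 -0-> p4  → end p4, accepted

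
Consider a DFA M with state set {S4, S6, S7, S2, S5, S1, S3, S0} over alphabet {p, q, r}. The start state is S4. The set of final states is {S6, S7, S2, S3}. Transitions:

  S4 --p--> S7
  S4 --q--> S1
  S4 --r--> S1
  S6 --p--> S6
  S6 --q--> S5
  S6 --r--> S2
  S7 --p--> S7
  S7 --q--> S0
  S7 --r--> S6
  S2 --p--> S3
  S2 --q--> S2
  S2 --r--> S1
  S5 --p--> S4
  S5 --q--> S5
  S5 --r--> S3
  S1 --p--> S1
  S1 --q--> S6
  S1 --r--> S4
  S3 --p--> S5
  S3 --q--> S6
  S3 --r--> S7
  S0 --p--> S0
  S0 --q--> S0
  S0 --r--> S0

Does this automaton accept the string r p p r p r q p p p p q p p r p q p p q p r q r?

start at S4
read 'r': S4 → S1
read 'p': S1 → S1
read 'p': S1 → S1
read 'r': S1 → S4
read 'p': S4 → S7
read 'r': S7 → S6
read 'q': S6 → S5
read 'p': S5 → S4
read 'p': S4 → S7
read 'p': S7 → S7
read 'p': S7 → S7
read 'q': S7 → S0
read 'p': S0 → S0
read 'p': S0 → S0
read 'r': S0 → S0
read 'p': S0 → S0
read 'q': S0 → S0
read 'p': S0 → S0
read 'p': S0 → S0
read 'q': S0 → S0
read 'p': S0 → S0
read 'r': S0 → S0
read 'q': S0 → S0
read 'r': S0 → S0
End state S0 is not accepting.

No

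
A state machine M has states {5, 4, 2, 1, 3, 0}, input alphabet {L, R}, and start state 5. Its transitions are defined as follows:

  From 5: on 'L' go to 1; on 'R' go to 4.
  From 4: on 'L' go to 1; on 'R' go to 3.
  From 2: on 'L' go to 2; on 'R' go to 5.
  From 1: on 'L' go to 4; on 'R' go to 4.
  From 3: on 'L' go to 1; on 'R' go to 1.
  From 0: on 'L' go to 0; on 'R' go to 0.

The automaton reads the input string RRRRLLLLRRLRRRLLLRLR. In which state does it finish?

4

start at 5
read 'R': 5 → 4
read 'R': 4 → 3
read 'R': 3 → 1
read 'R': 1 → 4
read 'L': 4 → 1
read 'L': 1 → 4
read 'L': 4 → 1
read 'L': 1 → 4
read 'R': 4 → 3
read 'R': 3 → 1
read 'L': 1 → 4
read 'R': 4 → 3
read 'R': 3 → 1
read 'R': 1 → 4
read 'L': 4 → 1
read 'L': 1 → 4
read 'L': 4 → 1
read 'R': 1 → 4
read 'L': 4 → 1
read 'R': 1 → 4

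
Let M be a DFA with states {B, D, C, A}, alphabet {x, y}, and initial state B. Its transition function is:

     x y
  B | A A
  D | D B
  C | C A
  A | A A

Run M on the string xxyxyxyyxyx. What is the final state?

Trace: B -x-> A -x-> A -y-> A -x-> A -y-> A -x-> A -y-> A -y-> A -x-> A -y-> A -x-> A

A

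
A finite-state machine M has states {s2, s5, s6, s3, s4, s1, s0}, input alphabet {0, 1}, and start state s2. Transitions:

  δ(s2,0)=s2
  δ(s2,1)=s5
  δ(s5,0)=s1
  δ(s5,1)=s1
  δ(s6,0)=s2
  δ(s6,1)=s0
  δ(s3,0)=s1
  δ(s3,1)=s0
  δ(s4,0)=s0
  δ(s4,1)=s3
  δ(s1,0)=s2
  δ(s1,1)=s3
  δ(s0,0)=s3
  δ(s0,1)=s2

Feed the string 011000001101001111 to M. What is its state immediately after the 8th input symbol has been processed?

Trace: s2 -0-> s2 -1-> s5 -1-> s1 -0-> s2 -0-> s2 -0-> s2 -0-> s2 -0-> s2
After 8 symbols: s2.

s2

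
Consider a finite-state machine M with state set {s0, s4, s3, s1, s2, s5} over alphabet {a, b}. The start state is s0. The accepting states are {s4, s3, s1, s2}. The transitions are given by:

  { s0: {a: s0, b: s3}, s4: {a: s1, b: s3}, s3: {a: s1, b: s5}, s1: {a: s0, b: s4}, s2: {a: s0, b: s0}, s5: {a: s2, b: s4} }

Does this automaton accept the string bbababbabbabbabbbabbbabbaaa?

No

s0 → s3 → s5 → s2 → s0 → s0 → s3 → s5 → s2 → s0 → s3 → s1 → s4 → s3 → s1 → s4 → s3 → s5 → s2 → s0 → s3 → s5 → s2 → s0 → s3 → s1 → s0 → s0
End state s0 is not accepting.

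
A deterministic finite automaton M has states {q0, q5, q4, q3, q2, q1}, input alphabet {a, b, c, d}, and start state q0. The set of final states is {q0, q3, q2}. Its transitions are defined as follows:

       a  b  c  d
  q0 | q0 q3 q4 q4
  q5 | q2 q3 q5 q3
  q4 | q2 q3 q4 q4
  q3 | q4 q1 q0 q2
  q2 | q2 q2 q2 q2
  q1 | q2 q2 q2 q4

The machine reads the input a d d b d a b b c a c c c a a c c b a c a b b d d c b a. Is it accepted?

Yes

Trace: q0 -a-> q0 -d-> q4 -d-> q4 -b-> q3 -d-> q2 -a-> q2 -b-> q2 -b-> q2 -c-> q2 -a-> q2 -c-> q2 -c-> q2 -c-> q2 -a-> q2 -a-> q2 -c-> q2 -c-> q2 -b-> q2 -a-> q2 -c-> q2 -a-> q2 -b-> q2 -b-> q2 -d-> q2 -d-> q2 -c-> q2 -b-> q2 -a-> q2
End state q2 is accepting.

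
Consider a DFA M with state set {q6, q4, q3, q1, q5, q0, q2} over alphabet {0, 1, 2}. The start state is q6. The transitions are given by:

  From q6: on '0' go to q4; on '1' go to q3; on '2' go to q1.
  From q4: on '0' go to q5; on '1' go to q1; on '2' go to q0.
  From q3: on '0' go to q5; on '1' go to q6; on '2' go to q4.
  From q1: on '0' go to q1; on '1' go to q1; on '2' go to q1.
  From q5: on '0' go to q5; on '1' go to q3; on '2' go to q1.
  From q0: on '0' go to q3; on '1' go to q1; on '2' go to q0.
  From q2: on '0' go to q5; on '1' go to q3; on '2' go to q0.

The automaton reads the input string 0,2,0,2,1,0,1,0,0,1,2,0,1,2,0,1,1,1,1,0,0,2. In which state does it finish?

q1

q6 → q4 → q0 → q3 → q4 → q1 → q1 → q1 → q1 → q1 → q1 → q1 → q1 → q1 → q1 → q1 → q1 → q1 → q1 → q1 → q1 → q1 → q1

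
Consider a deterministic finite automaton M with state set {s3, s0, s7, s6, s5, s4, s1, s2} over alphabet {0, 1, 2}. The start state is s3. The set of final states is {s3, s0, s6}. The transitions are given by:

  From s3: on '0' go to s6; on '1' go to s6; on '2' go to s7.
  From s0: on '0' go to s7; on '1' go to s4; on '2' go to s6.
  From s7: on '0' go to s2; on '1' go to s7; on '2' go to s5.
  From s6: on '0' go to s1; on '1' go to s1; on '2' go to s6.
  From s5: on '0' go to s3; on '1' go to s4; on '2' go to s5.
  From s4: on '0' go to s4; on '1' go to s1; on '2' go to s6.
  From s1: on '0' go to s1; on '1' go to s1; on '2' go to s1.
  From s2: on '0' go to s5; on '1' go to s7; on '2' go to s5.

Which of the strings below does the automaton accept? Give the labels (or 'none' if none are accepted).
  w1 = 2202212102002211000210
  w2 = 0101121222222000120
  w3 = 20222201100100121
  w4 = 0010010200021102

none

w1: Trace: s3 -2-> s7 -2-> s5 -0-> s3 -2-> s7 -2-> s5 -1-> s4 -2-> s6 -1-> s1 -0-> s1 -2-> s1 -0-> s1 -0-> s1 -2-> s1 -2-> s1 -1-> s1 -1-> s1 -0-> s1 -0-> s1 -0-> s1 -2-> s1 -1-> s1 -0-> s1  → end s1, rejected
w2: Trace: s3 -0-> s6 -1-> s1 -0-> s1 -1-> s1 -1-> s1 -2-> s1 -1-> s1 -2-> s1 -2-> s1 -2-> s1 -2-> s1 -2-> s1 -2-> s1 -0-> s1 -0-> s1 -0-> s1 -1-> s1 -2-> s1 -0-> s1  → end s1, rejected
w3: Trace: s3 -2-> s7 -0-> s2 -2-> s5 -2-> s5 -2-> s5 -2-> s5 -0-> s3 -1-> s6 -1-> s1 -0-> s1 -0-> s1 -1-> s1 -0-> s1 -0-> s1 -1-> s1 -2-> s1 -1-> s1  → end s1, rejected
w4: Trace: s3 -0-> s6 -0-> s1 -1-> s1 -0-> s1 -0-> s1 -1-> s1 -0-> s1 -2-> s1 -0-> s1 -0-> s1 -0-> s1 -2-> s1 -1-> s1 -1-> s1 -0-> s1 -2-> s1  → end s1, rejected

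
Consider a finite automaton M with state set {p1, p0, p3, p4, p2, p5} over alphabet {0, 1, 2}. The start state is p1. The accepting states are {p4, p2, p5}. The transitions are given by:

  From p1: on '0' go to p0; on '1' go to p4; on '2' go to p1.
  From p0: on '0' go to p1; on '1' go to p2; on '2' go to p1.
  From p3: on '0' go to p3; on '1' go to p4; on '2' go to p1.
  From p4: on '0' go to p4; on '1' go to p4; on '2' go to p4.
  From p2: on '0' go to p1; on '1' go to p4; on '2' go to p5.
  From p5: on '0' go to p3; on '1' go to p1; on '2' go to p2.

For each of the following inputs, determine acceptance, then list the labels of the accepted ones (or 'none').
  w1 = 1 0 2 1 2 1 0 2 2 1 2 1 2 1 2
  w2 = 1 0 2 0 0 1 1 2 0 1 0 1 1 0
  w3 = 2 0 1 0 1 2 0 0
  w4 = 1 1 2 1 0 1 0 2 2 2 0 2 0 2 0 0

w1, w2, w3, w4

w1:
  start at p1
  read '1': p1 → p4
  read '0': p4 → p4
  read '2': p4 → p4
  read '1': p4 → p4
  read '2': p4 → p4
  read '1': p4 → p4
  read '0': p4 → p4
  read '2': p4 → p4
  read '2': p4 → p4
  read '1': p4 → p4
  read '2': p4 → p4
  read '1': p4 → p4
  read '2': p4 → p4
  read '1': p4 → p4
  read '2': p4 → p4
  end p4, accepted
w2:
  start at p1
  read '1': p1 → p4
  read '0': p4 → p4
  read '2': p4 → p4
  read '0': p4 → p4
  read '0': p4 → p4
  read '1': p4 → p4
  read '1': p4 → p4
  read '2': p4 → p4
  read '0': p4 → p4
  read '1': p4 → p4
  read '0': p4 → p4
  read '1': p4 → p4
  read '1': p4 → p4
  read '0': p4 → p4
  end p4, accepted
w3:
  start at p1
  read '2': p1 → p1
  read '0': p1 → p0
  read '1': p0 → p2
  read '0': p2 → p1
  read '1': p1 → p4
  read '2': p4 → p4
  read '0': p4 → p4
  read '0': p4 → p4
  end p4, accepted
w4:
  start at p1
  read '1': p1 → p4
  read '1': p4 → p4
  read '2': p4 → p4
  read '1': p4 → p4
  read '0': p4 → p4
  read '1': p4 → p4
  read '0': p4 → p4
  read '2': p4 → p4
  read '2': p4 → p4
  read '2': p4 → p4
  read '0': p4 → p4
  read '2': p4 → p4
  read '0': p4 → p4
  read '2': p4 → p4
  read '0': p4 → p4
  read '0': p4 → p4
  end p4, accepted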